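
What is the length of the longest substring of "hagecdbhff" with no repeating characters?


Input: "hagecdbhff"
Sliding window (track last position of each char):
  Position 0 ('h'): window [0,0] length 1 -- new best
  Position 1 ('a'): window [0,1] length 2 -- new best
  Position 2 ('g'): window [0,2] length 3 -- new best
  Position 3 ('e'): window [0,3] length 4 -- new best
  Position 4 ('c'): window [0,4] length 5 -- new best
  Position 5 ('d'): window [0,5] length 6 -- new best
  Position 6 ('b'): window [0,6] length 7 -- new best
  Position 7 ('h'): repeat (last at 0), move window start to 1
  Position 7 ('h'): window [1,7] length 7
  Position 8 ('f'): window [1,8] length 8 -- new best
  Position 9 ('f'): repeat (last at 8), move window start to 9
  Position 9 ('f'): window [9,9] length 1
Longest substring with no repeats: "agecdbhf" with length 8

8


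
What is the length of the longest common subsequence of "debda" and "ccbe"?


LCS of "debda" and "ccbe"
DP table:
           c    c    b    e
      0    0    0    0    0
  d   0    0    0    0    0
  e   0    0    0    0    1
  b   0    0    0    1    1
  d   0    0    0    1    1
  a   0    0    0    1    1
LCS length = dp[5][4] = 1

1


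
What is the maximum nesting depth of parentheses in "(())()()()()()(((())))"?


Input: "(())()()()()()(((())))"
Tracking depth:
  Position 0 '(': depth becomes 1
  Position 1 '(': depth becomes 2
  Position 2 ')': depth becomes 1
  Position 3 ')': depth becomes 0
  Position 4 '(': depth becomes 1
  Position 5 ')': depth becomes 0
  Position 6 '(': depth becomes 1
  Position 7 ')': depth becomes 0
  Position 8 '(': depth becomes 1
  Position 9 ')': depth becomes 0
  Position 10 '(': depth becomes 1
  Position 11 ')': depth becomes 0
  Position 12 '(': depth becomes 1
  Position 13 ')': depth becomes 0
  Position 14 '(': depth becomes 1
  Position 15 '(': depth becomes 2
  Position 16 '(': depth becomes 3
  Position 17 '(': depth becomes 4
  Position 18 ')': depth becomes 3
  Position 19 ')': depth becomes 2
  Position 20 ')': depth becomes 1
  Position 21 ')': depth becomes 0
Maximum depth reached: 4

4


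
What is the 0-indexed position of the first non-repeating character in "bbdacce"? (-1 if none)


Input: bbdacce
Character frequencies:
  'a': 1
  'b': 2
  'c': 2
  'd': 1
  'e': 1
Scanning left to right for freq == 1:
  Position 0 ('b'): freq=2, skip
  Position 1 ('b'): freq=2, skip
  Position 2 ('d'): unique! => answer = 2

2


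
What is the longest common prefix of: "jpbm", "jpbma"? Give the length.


Words: jpbm, jpbma
  Position 0: all 'j' => match
  Position 1: all 'p' => match
  Position 2: all 'b' => match
  Position 3: all 'm' => match
LCP = "jpbm" (length 4)

4


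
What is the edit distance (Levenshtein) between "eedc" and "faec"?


Computing edit distance: "eedc" -> "faec"
DP table:
           f    a    e    c
      0    1    2    3    4
  e   1    1    2    2    3
  e   2    2    2    2    3
  d   3    3    3    3    3
  c   4    4    4    4    3
Edit distance = dp[4][4] = 3

3


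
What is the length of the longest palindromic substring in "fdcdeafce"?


Input: "fdcdeafce"
Checking substrings for palindromes:
  [1:4] "dcd" (len 3) => palindrome
Longest palindromic substring: "dcd" with length 3

3


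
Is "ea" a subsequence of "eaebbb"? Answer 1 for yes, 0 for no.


Check if "ea" is a subsequence of "eaebbb"
Greedy scan:
  Position 0 ('e'): matches sub[0] = 'e'
  Position 1 ('a'): matches sub[1] = 'a'
  Position 2 ('e'): no match needed
  Position 3 ('b'): no match needed
  Position 4 ('b'): no match needed
  Position 5 ('b'): no match needed
All 2 characters matched => is a subsequence

1


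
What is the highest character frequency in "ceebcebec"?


Input: ceebcebec
Character counts:
  'b': 2
  'c': 3
  'e': 4
Maximum frequency: 4

4


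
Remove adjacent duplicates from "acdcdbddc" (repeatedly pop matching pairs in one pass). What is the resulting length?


Input: acdcdbddc
Stack-based adjacent duplicate removal:
  Read 'a': push. Stack: a
  Read 'c': push. Stack: ac
  Read 'd': push. Stack: acd
  Read 'c': push. Stack: acdc
  Read 'd': push. Stack: acdcd
  Read 'b': push. Stack: acdcdb
  Read 'd': push. Stack: acdcdbd
  Read 'd': matches stack top 'd' => pop. Stack: acdcdb
  Read 'c': push. Stack: acdcdbc
Final stack: "acdcdbc" (length 7)

7


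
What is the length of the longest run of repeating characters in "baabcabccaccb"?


Input: "baabcabccaccb"
Scanning for longest run:
  Position 1 ('a'): new char, reset run to 1
  Position 2 ('a'): continues run of 'a', length=2
  Position 3 ('b'): new char, reset run to 1
  Position 4 ('c'): new char, reset run to 1
  Position 5 ('a'): new char, reset run to 1
  Position 6 ('b'): new char, reset run to 1
  Position 7 ('c'): new char, reset run to 1
  Position 8 ('c'): continues run of 'c', length=2
  Position 9 ('a'): new char, reset run to 1
  Position 10 ('c'): new char, reset run to 1
  Position 11 ('c'): continues run of 'c', length=2
  Position 12 ('b'): new char, reset run to 1
Longest run: 'a' with length 2

2


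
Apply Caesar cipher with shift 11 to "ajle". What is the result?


Caesar cipher: shift "ajle" by 11
  'a' (pos 0) + 11 = pos 11 = 'l'
  'j' (pos 9) + 11 = pos 20 = 'u'
  'l' (pos 11) + 11 = pos 22 = 'w'
  'e' (pos 4) + 11 = pos 15 = 'p'
Result: luwp

luwp


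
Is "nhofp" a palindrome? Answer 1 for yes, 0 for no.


Input: nhofp
Reversed: pfohn
  Compare pos 0 ('n') with pos 4 ('p'): MISMATCH
  Compare pos 1 ('h') with pos 3 ('f'): MISMATCH
Result: not a palindrome

0


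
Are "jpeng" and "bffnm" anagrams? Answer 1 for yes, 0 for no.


Strings: "jpeng", "bffnm"
Sorted first:  egjnp
Sorted second: bffmn
Differ at position 0: 'e' vs 'b' => not anagrams

0


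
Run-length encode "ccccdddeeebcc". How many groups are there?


Input: ccccdddeeebcc
Scanning for consecutive runs:
  Group 1: 'c' x 4 (positions 0-3)
  Group 2: 'd' x 3 (positions 4-6)
  Group 3: 'e' x 3 (positions 7-9)
  Group 4: 'b' x 1 (positions 10-10)
  Group 5: 'c' x 2 (positions 11-12)
Total groups: 5

5


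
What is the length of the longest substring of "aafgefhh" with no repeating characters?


Input: "aafgefhh"
Sliding window (track last position of each char):
  Position 0 ('a'): window [0,0] length 1 -- new best
  Position 1 ('a'): repeat (last at 0), move window start to 1
  Position 1 ('a'): window [1,1] length 1
  Position 2 ('f'): window [1,2] length 2 -- new best
  Position 3 ('g'): window [1,3] length 3 -- new best
  Position 4 ('e'): window [1,4] length 4 -- new best
  Position 5 ('f'): repeat (last at 2), move window start to 3
  Position 5 ('f'): window [3,5] length 3
  Position 6 ('h'): window [3,6] length 4
  Position 7 ('h'): repeat (last at 6), move window start to 7
  Position 7 ('h'): window [7,7] length 1
Longest substring with no repeats: "afge" with length 4

4


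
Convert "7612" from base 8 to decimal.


Input: "7612" in base 8
Positional expansion:
  Digit '7' (value 7) x 8^3 = 3584
  Digit '6' (value 6) x 8^2 = 384
  Digit '1' (value 1) x 8^1 = 8
  Digit '2' (value 2) x 8^0 = 2
Sum = 3978

3978


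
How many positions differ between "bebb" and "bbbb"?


Comparing "bebb" and "bbbb" position by position:
  Position 0: 'b' vs 'b' => same
  Position 1: 'e' vs 'b' => DIFFER
  Position 2: 'b' vs 'b' => same
  Position 3: 'b' vs 'b' => same
Positions that differ: 1

1


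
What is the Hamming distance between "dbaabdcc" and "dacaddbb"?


Comparing "dbaabdcc" and "dacaddbb" position by position:
  Position 0: 'd' vs 'd' => same
  Position 1: 'b' vs 'a' => differ
  Position 2: 'a' vs 'c' => differ
  Position 3: 'a' vs 'a' => same
  Position 4: 'b' vs 'd' => differ
  Position 5: 'd' vs 'd' => same
  Position 6: 'c' vs 'b' => differ
  Position 7: 'c' vs 'b' => differ
Total differences (Hamming distance): 5

5


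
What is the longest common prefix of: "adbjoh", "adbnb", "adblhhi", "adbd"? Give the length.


Words: adbjoh, adbnb, adblhhi, adbd
  Position 0: all 'a' => match
  Position 1: all 'd' => match
  Position 2: all 'b' => match
  Position 3: ('j', 'n', 'l', 'd') => mismatch, stop
LCP = "adb" (length 3)

3


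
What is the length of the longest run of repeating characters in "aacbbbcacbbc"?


Input: "aacbbbcacbbc"
Scanning for longest run:
  Position 1 ('a'): continues run of 'a', length=2
  Position 2 ('c'): new char, reset run to 1
  Position 3 ('b'): new char, reset run to 1
  Position 4 ('b'): continues run of 'b', length=2
  Position 5 ('b'): continues run of 'b', length=3
  Position 6 ('c'): new char, reset run to 1
  Position 7 ('a'): new char, reset run to 1
  Position 8 ('c'): new char, reset run to 1
  Position 9 ('b'): new char, reset run to 1
  Position 10 ('b'): continues run of 'b', length=2
  Position 11 ('c'): new char, reset run to 1
Longest run: 'b' with length 3

3


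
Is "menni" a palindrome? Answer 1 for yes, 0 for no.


Input: menni
Reversed: innem
  Compare pos 0 ('m') with pos 4 ('i'): MISMATCH
  Compare pos 1 ('e') with pos 3 ('n'): MISMATCH
Result: not a palindrome

0


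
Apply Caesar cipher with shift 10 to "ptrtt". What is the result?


Caesar cipher: shift "ptrtt" by 10
  'p' (pos 15) + 10 = pos 25 = 'z'
  't' (pos 19) + 10 = pos 3 = 'd'
  'r' (pos 17) + 10 = pos 1 = 'b'
  't' (pos 19) + 10 = pos 3 = 'd'
  't' (pos 19) + 10 = pos 3 = 'd'
Result: zdbdd

zdbdd


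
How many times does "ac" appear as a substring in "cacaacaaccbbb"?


Searching for "ac" in "cacaacaaccbbb"
Scanning each position:
  Position 0: "ca" => no
  Position 1: "ac" => MATCH
  Position 2: "ca" => no
  Position 3: "aa" => no
  Position 4: "ac" => MATCH
  Position 5: "ca" => no
  Position 6: "aa" => no
  Position 7: "ac" => MATCH
  Position 8: "cc" => no
  Position 9: "cb" => no
  Position 10: "bb" => no
  Position 11: "bb" => no
Total occurrences: 3

3


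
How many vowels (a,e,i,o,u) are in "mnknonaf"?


Input: mnknonaf
Checking each character:
  'm' at position 0: consonant
  'n' at position 1: consonant
  'k' at position 2: consonant
  'n' at position 3: consonant
  'o' at position 4: vowel (running total: 1)
  'n' at position 5: consonant
  'a' at position 6: vowel (running total: 2)
  'f' at position 7: consonant
Total vowels: 2

2


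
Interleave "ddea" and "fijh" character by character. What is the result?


Interleaving "ddea" and "fijh":
  Position 0: 'd' from first, 'f' from second => "df"
  Position 1: 'd' from first, 'i' from second => "di"
  Position 2: 'e' from first, 'j' from second => "ej"
  Position 3: 'a' from first, 'h' from second => "ah"
Result: dfdiejah

dfdiejah


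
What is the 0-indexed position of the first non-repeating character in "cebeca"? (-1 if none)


Input: cebeca
Character frequencies:
  'a': 1
  'b': 1
  'c': 2
  'e': 2
Scanning left to right for freq == 1:
  Position 0 ('c'): freq=2, skip
  Position 1 ('e'): freq=2, skip
  Position 2 ('b'): unique! => answer = 2

2


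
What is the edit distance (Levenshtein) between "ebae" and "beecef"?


Computing edit distance: "ebae" -> "beecef"
DP table:
           b    e    e    c    e    f
      0    1    2    3    4    5    6
  e   1    1    1    2    3    4    5
  b   2    1    2    2    3    4    5
  a   3    2    2    3    3    4    5
  e   4    3    2    2    3    3    4
Edit distance = dp[4][6] = 4

4


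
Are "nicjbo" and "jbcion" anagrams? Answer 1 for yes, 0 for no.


Strings: "nicjbo", "jbcion"
Sorted first:  bcijno
Sorted second: bcijno
Sorted forms match => anagrams

1


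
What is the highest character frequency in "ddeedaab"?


Input: ddeedaab
Character counts:
  'a': 2
  'b': 1
  'd': 3
  'e': 2
Maximum frequency: 3

3


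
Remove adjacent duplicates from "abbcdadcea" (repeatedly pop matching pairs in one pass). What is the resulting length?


Input: abbcdadcea
Stack-based adjacent duplicate removal:
  Read 'a': push. Stack: a
  Read 'b': push. Stack: ab
  Read 'b': matches stack top 'b' => pop. Stack: a
  Read 'c': push. Stack: ac
  Read 'd': push. Stack: acd
  Read 'a': push. Stack: acda
  Read 'd': push. Stack: acdad
  Read 'c': push. Stack: acdadc
  Read 'e': push. Stack: acdadce
  Read 'a': push. Stack: acdadcea
Final stack: "acdadcea" (length 8)

8


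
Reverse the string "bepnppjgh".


Input: bepnppjgh
Reading characters right to left:
  Position 8: 'h'
  Position 7: 'g'
  Position 6: 'j'
  Position 5: 'p'
  Position 4: 'p'
  Position 3: 'n'
  Position 2: 'p'
  Position 1: 'e'
  Position 0: 'b'
Reversed: hgjppnpeb

hgjppnpeb


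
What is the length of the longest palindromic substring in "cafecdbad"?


Input: "cafecdbad"
Checking substrings for palindromes:
  No multi-char palindromic substrings found
Longest palindromic substring: "c" with length 1

1


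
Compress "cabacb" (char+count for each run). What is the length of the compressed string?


Input: cabacb
Runs:
  'c' x 1 => "c1"
  'a' x 1 => "a1"
  'b' x 1 => "b1"
  'a' x 1 => "a1"
  'c' x 1 => "c1"
  'b' x 1 => "b1"
Compressed: "c1a1b1a1c1b1"
Compressed length: 12

12


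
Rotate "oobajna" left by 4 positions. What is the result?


Input: "oobajna", rotate left by 4
First 4 characters: "ooba"
Remaining characters: "jna"
Concatenate remaining + first: "jna" + "ooba" = "jnaooba"

jnaooba


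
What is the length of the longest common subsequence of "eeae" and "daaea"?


LCS of "eeae" and "daaea"
DP table:
           d    a    a    e    a
      0    0    0    0    0    0
  e   0    0    0    0    1    1
  e   0    0    0    0    1    1
  a   0    0    1    1    1    2
  e   0    0    1    1    2    2
LCS length = dp[4][5] = 2

2


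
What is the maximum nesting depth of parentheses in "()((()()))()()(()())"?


Input: "()((()()))()()(()())"
Tracking depth:
  Position 0 '(': depth becomes 1
  Position 1 ')': depth becomes 0
  Position 2 '(': depth becomes 1
  Position 3 '(': depth becomes 2
  Position 4 '(': depth becomes 3
  Position 5 ')': depth becomes 2
  Position 6 '(': depth becomes 3
  Position 7 ')': depth becomes 2
  Position 8 ')': depth becomes 1
  Position 9 ')': depth becomes 0
  Position 10 '(': depth becomes 1
  Position 11 ')': depth becomes 0
  Position 12 '(': depth becomes 1
  Position 13 ')': depth becomes 0
  Position 14 '(': depth becomes 1
  Position 15 '(': depth becomes 2
  Position 16 ')': depth becomes 1
  Position 17 '(': depth becomes 2
  Position 18 ')': depth becomes 1
  Position 19 ')': depth becomes 0
Maximum depth reached: 3

3


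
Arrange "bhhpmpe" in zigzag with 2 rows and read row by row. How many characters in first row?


Zigzag "bhhpmpe" into 2 rows:
Placing characters:
  'b' => row 0
  'h' => row 1
  'h' => row 0
  'p' => row 1
  'm' => row 0
  'p' => row 1
  'e' => row 0
Rows:
  Row 0: "bhme"
  Row 1: "hpp"
First row length: 4

4


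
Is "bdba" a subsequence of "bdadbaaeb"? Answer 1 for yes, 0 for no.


Check if "bdba" is a subsequence of "bdadbaaeb"
Greedy scan:
  Position 0 ('b'): matches sub[0] = 'b'
  Position 1 ('d'): matches sub[1] = 'd'
  Position 2 ('a'): no match needed
  Position 3 ('d'): no match needed
  Position 4 ('b'): matches sub[2] = 'b'
  Position 5 ('a'): matches sub[3] = 'a'
  Position 6 ('a'): no match needed
  Position 7 ('e'): no match needed
  Position 8 ('b'): no match needed
All 4 characters matched => is a subsequence

1


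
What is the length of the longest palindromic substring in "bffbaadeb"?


Input: "bffbaadeb"
Checking substrings for palindromes:
  [0:4] "bffb" (len 4) => palindrome
  [1:3] "ff" (len 2) => palindrome
  [4:6] "aa" (len 2) => palindrome
Longest palindromic substring: "bffb" with length 4

4


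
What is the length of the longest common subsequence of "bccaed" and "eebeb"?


LCS of "bccaed" and "eebeb"
DP table:
           e    e    b    e    b
      0    0    0    0    0    0
  b   0    0    0    1    1    1
  c   0    0    0    1    1    1
  c   0    0    0    1    1    1
  a   0    0    0    1    1    1
  e   0    1    1    1    2    2
  d   0    1    1    1    2    2
LCS length = dp[6][5] = 2

2


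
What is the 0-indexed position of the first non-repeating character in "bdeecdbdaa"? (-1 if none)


Input: bdeecdbdaa
Character frequencies:
  'a': 2
  'b': 2
  'c': 1
  'd': 3
  'e': 2
Scanning left to right for freq == 1:
  Position 0 ('b'): freq=2, skip
  Position 1 ('d'): freq=3, skip
  Position 2 ('e'): freq=2, skip
  Position 3 ('e'): freq=2, skip
  Position 4 ('c'): unique! => answer = 4

4


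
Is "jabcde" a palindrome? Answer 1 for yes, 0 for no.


Input: jabcde
Reversed: edcbaj
  Compare pos 0 ('j') with pos 5 ('e'): MISMATCH
  Compare pos 1 ('a') with pos 4 ('d'): MISMATCH
  Compare pos 2 ('b') with pos 3 ('c'): MISMATCH
Result: not a palindrome

0


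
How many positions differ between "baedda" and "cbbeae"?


Comparing "baedda" and "cbbeae" position by position:
  Position 0: 'b' vs 'c' => DIFFER
  Position 1: 'a' vs 'b' => DIFFER
  Position 2: 'e' vs 'b' => DIFFER
  Position 3: 'd' vs 'e' => DIFFER
  Position 4: 'd' vs 'a' => DIFFER
  Position 5: 'a' vs 'e' => DIFFER
Positions that differ: 6

6


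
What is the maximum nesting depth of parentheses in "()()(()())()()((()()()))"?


Input: "()()(()())()()((()()()))"
Tracking depth:
  Position 0 '(': depth becomes 1
  Position 1 ')': depth becomes 0
  Position 2 '(': depth becomes 1
  Position 3 ')': depth becomes 0
  Position 4 '(': depth becomes 1
  Position 5 '(': depth becomes 2
  Position 6 ')': depth becomes 1
  Position 7 '(': depth becomes 2
  Position 8 ')': depth becomes 1
  Position 9 ')': depth becomes 0
  Position 10 '(': depth becomes 1
  Position 11 ')': depth becomes 0
  Position 12 '(': depth becomes 1
  Position 13 ')': depth becomes 0
  Position 14 '(': depth becomes 1
  Position 15 '(': depth becomes 2
  Position 16 '(': depth becomes 3
  Position 17 ')': depth becomes 2
  Position 18 '(': depth becomes 3
  Position 19 ')': depth becomes 2
  Position 20 '(': depth becomes 3
  Position 21 ')': depth becomes 2
  Position 22 ')': depth becomes 1
  Position 23 ')': depth becomes 0
Maximum depth reached: 3

3


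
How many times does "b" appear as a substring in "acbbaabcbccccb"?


Searching for "b" in "acbbaabcbccccb"
Scanning each position:
  Position 0: "a" => no
  Position 1: "c" => no
  Position 2: "b" => MATCH
  Position 3: "b" => MATCH
  Position 4: "a" => no
  Position 5: "a" => no
  Position 6: "b" => MATCH
  Position 7: "c" => no
  Position 8: "b" => MATCH
  Position 9: "c" => no
  Position 10: "c" => no
  Position 11: "c" => no
  Position 12: "c" => no
  Position 13: "b" => MATCH
Total occurrences: 5

5


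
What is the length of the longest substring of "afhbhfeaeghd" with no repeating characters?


Input: "afhbhfeaeghd"
Sliding window (track last position of each char):
  Position 0 ('a'): window [0,0] length 1 -- new best
  Position 1 ('f'): window [0,1] length 2 -- new best
  Position 2 ('h'): window [0,2] length 3 -- new best
  Position 3 ('b'): window [0,3] length 4 -- new best
  Position 4 ('h'): repeat (last at 2), move window start to 3
  Position 4 ('h'): window [3,4] length 2
  Position 5 ('f'): window [3,5] length 3
  Position 6 ('e'): window [3,6] length 4
  Position 7 ('a'): window [3,7] length 5 -- new best
  Position 8 ('e'): repeat (last at 6), move window start to 7
  Position 8 ('e'): window [7,8] length 2
  Position 9 ('g'): window [7,9] length 3
  Position 10 ('h'): window [7,10] length 4
  Position 11 ('d'): window [7,11] length 5
Longest substring with no repeats: "bhfea" with length 5

5


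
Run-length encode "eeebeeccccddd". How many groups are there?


Input: eeebeeccccddd
Scanning for consecutive runs:
  Group 1: 'e' x 3 (positions 0-2)
  Group 2: 'b' x 1 (positions 3-3)
  Group 3: 'e' x 2 (positions 4-5)
  Group 4: 'c' x 4 (positions 6-9)
  Group 5: 'd' x 3 (positions 10-12)
Total groups: 5

5


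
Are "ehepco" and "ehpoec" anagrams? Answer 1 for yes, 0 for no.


Strings: "ehepco", "ehpoec"
Sorted first:  ceehop
Sorted second: ceehop
Sorted forms match => anagrams

1


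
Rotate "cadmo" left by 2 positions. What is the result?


Input: "cadmo", rotate left by 2
First 2 characters: "ca"
Remaining characters: "dmo"
Concatenate remaining + first: "dmo" + "ca" = "dmoca"

dmoca


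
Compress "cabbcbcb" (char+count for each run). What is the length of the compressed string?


Input: cabbcbcb
Runs:
  'c' x 1 => "c1"
  'a' x 1 => "a1"
  'b' x 2 => "b2"
  'c' x 1 => "c1"
  'b' x 1 => "b1"
  'c' x 1 => "c1"
  'b' x 1 => "b1"
Compressed: "c1a1b2c1b1c1b1"
Compressed length: 14

14


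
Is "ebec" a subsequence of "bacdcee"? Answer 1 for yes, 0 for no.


Check if "ebec" is a subsequence of "bacdcee"
Greedy scan:
  Position 0 ('b'): no match needed
  Position 1 ('a'): no match needed
  Position 2 ('c'): no match needed
  Position 3 ('d'): no match needed
  Position 4 ('c'): no match needed
  Position 5 ('e'): matches sub[0] = 'e'
  Position 6 ('e'): no match needed
Only matched 1/4 characters => not a subsequence

0


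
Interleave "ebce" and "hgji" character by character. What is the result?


Interleaving "ebce" and "hgji":
  Position 0: 'e' from first, 'h' from second => "eh"
  Position 1: 'b' from first, 'g' from second => "bg"
  Position 2: 'c' from first, 'j' from second => "cj"
  Position 3: 'e' from first, 'i' from second => "ei"
Result: ehbgcjei

ehbgcjei


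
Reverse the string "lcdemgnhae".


Input: lcdemgnhae
Reading characters right to left:
  Position 9: 'e'
  Position 8: 'a'
  Position 7: 'h'
  Position 6: 'n'
  Position 5: 'g'
  Position 4: 'm'
  Position 3: 'e'
  Position 2: 'd'
  Position 1: 'c'
  Position 0: 'l'
Reversed: eahngmedcl

eahngmedcl


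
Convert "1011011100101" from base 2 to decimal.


Input: "1011011100101" in base 2
Positional expansion:
  Digit '1' (value 1) x 2^12 = 4096
  Digit '0' (value 0) x 2^11 = 0
  Digit '1' (value 1) x 2^10 = 1024
  Digit '1' (value 1) x 2^9 = 512
  Digit '0' (value 0) x 2^8 = 0
  Digit '1' (value 1) x 2^7 = 128
  Digit '1' (value 1) x 2^6 = 64
  Digit '1' (value 1) x 2^5 = 32
  Digit '0' (value 0) x 2^4 = 0
  Digit '0' (value 0) x 2^3 = 0
  Digit '1' (value 1) x 2^2 = 4
  Digit '0' (value 0) x 2^1 = 0
  Digit '1' (value 1) x 2^0 = 1
Sum = 5861

5861


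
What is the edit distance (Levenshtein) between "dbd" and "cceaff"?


Computing edit distance: "dbd" -> "cceaff"
DP table:
           c    c    e    a    f    f
      0    1    2    3    4    5    6
  d   1    1    2    3    4    5    6
  b   2    2    2    3    4    5    6
  d   3    3    3    3    4    5    6
Edit distance = dp[3][6] = 6

6


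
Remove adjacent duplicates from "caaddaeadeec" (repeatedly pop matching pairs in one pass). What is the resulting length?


Input: caaddaeadeec
Stack-based adjacent duplicate removal:
  Read 'c': push. Stack: c
  Read 'a': push. Stack: ca
  Read 'a': matches stack top 'a' => pop. Stack: c
  Read 'd': push. Stack: cd
  Read 'd': matches stack top 'd' => pop. Stack: c
  Read 'a': push. Stack: ca
  Read 'e': push. Stack: cae
  Read 'a': push. Stack: caea
  Read 'd': push. Stack: caead
  Read 'e': push. Stack: caeade
  Read 'e': matches stack top 'e' => pop. Stack: caead
  Read 'c': push. Stack: caeadc
Final stack: "caeadc" (length 6)

6


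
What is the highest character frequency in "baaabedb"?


Input: baaabedb
Character counts:
  'a': 3
  'b': 3
  'd': 1
  'e': 1
Maximum frequency: 3

3


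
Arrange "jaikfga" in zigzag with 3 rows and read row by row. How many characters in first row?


Zigzag "jaikfga" into 3 rows:
Placing characters:
  'j' => row 0
  'a' => row 1
  'i' => row 2
  'k' => row 1
  'f' => row 0
  'g' => row 1
  'a' => row 2
Rows:
  Row 0: "jf"
  Row 1: "akg"
  Row 2: "ia"
First row length: 2

2


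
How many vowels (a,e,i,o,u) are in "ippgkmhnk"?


Input: ippgkmhnk
Checking each character:
  'i' at position 0: vowel (running total: 1)
  'p' at position 1: consonant
  'p' at position 2: consonant
  'g' at position 3: consonant
  'k' at position 4: consonant
  'm' at position 5: consonant
  'h' at position 6: consonant
  'n' at position 7: consonant
  'k' at position 8: consonant
Total vowels: 1

1


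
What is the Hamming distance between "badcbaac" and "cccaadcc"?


Comparing "badcbaac" and "cccaadcc" position by position:
  Position 0: 'b' vs 'c' => differ
  Position 1: 'a' vs 'c' => differ
  Position 2: 'd' vs 'c' => differ
  Position 3: 'c' vs 'a' => differ
  Position 4: 'b' vs 'a' => differ
  Position 5: 'a' vs 'd' => differ
  Position 6: 'a' vs 'c' => differ
  Position 7: 'c' vs 'c' => same
Total differences (Hamming distance): 7

7


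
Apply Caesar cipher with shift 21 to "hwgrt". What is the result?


Caesar cipher: shift "hwgrt" by 21
  'h' (pos 7) + 21 = pos 2 = 'c'
  'w' (pos 22) + 21 = pos 17 = 'r'
  'g' (pos 6) + 21 = pos 1 = 'b'
  'r' (pos 17) + 21 = pos 12 = 'm'
  't' (pos 19) + 21 = pos 14 = 'o'
Result: crbmo

crbmo


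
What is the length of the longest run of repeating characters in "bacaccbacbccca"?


Input: "bacaccbacbccca"
Scanning for longest run:
  Position 1 ('a'): new char, reset run to 1
  Position 2 ('c'): new char, reset run to 1
  Position 3 ('a'): new char, reset run to 1
  Position 4 ('c'): new char, reset run to 1
  Position 5 ('c'): continues run of 'c', length=2
  Position 6 ('b'): new char, reset run to 1
  Position 7 ('a'): new char, reset run to 1
  Position 8 ('c'): new char, reset run to 1
  Position 9 ('b'): new char, reset run to 1
  Position 10 ('c'): new char, reset run to 1
  Position 11 ('c'): continues run of 'c', length=2
  Position 12 ('c'): continues run of 'c', length=3
  Position 13 ('a'): new char, reset run to 1
Longest run: 'c' with length 3

3


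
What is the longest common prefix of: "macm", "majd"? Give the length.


Words: macm, majd
  Position 0: all 'm' => match
  Position 1: all 'a' => match
  Position 2: ('c', 'j') => mismatch, stop
LCP = "ma" (length 2)

2


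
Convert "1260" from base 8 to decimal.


Input: "1260" in base 8
Positional expansion:
  Digit '1' (value 1) x 8^3 = 512
  Digit '2' (value 2) x 8^2 = 128
  Digit '6' (value 6) x 8^1 = 48
  Digit '0' (value 0) x 8^0 = 0
Sum = 688

688


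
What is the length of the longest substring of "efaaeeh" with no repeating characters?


Input: "efaaeeh"
Sliding window (track last position of each char):
  Position 0 ('e'): window [0,0] length 1 -- new best
  Position 1 ('f'): window [0,1] length 2 -- new best
  Position 2 ('a'): window [0,2] length 3 -- new best
  Position 3 ('a'): repeat (last at 2), move window start to 3
  Position 3 ('a'): window [3,3] length 1
  Position 4 ('e'): window [3,4] length 2
  Position 5 ('e'): repeat (last at 4), move window start to 5
  Position 5 ('e'): window [5,5] length 1
  Position 6 ('h'): window [5,6] length 2
Longest substring with no repeats: "efa" with length 3

3


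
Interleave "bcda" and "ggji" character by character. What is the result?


Interleaving "bcda" and "ggji":
  Position 0: 'b' from first, 'g' from second => "bg"
  Position 1: 'c' from first, 'g' from second => "cg"
  Position 2: 'd' from first, 'j' from second => "dj"
  Position 3: 'a' from first, 'i' from second => "ai"
Result: bgcgdjai

bgcgdjai


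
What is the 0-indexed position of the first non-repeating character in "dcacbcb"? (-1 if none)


Input: dcacbcb
Character frequencies:
  'a': 1
  'b': 2
  'c': 3
  'd': 1
Scanning left to right for freq == 1:
  Position 0 ('d'): unique! => answer = 0

0


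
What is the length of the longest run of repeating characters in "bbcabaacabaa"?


Input: "bbcabaacabaa"
Scanning for longest run:
  Position 1 ('b'): continues run of 'b', length=2
  Position 2 ('c'): new char, reset run to 1
  Position 3 ('a'): new char, reset run to 1
  Position 4 ('b'): new char, reset run to 1
  Position 5 ('a'): new char, reset run to 1
  Position 6 ('a'): continues run of 'a', length=2
  Position 7 ('c'): new char, reset run to 1
  Position 8 ('a'): new char, reset run to 1
  Position 9 ('b'): new char, reset run to 1
  Position 10 ('a'): new char, reset run to 1
  Position 11 ('a'): continues run of 'a', length=2
Longest run: 'b' with length 2

2


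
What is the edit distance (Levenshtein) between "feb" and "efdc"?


Computing edit distance: "feb" -> "efdc"
DP table:
           e    f    d    c
      0    1    2    3    4
  f   1    1    1    2    3
  e   2    1    2    2    3
  b   3    2    2    3    3
Edit distance = dp[3][4] = 3

3


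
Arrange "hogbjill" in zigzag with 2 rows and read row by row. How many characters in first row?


Zigzag "hogbjill" into 2 rows:
Placing characters:
  'h' => row 0
  'o' => row 1
  'g' => row 0
  'b' => row 1
  'j' => row 0
  'i' => row 1
  'l' => row 0
  'l' => row 1
Rows:
  Row 0: "hgjl"
  Row 1: "obil"
First row length: 4

4


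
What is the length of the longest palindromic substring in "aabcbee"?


Input: "aabcbee"
Checking substrings for palindromes:
  [2:5] "bcb" (len 3) => palindrome
  [0:2] "aa" (len 2) => palindrome
  [5:7] "ee" (len 2) => palindrome
Longest palindromic substring: "bcb" with length 3

3


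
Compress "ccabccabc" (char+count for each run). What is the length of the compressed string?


Input: ccabccabc
Runs:
  'c' x 2 => "c2"
  'a' x 1 => "a1"
  'b' x 1 => "b1"
  'c' x 2 => "c2"
  'a' x 1 => "a1"
  'b' x 1 => "b1"
  'c' x 1 => "c1"
Compressed: "c2a1b1c2a1b1c1"
Compressed length: 14

14


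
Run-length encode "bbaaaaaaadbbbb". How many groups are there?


Input: bbaaaaaaadbbbb
Scanning for consecutive runs:
  Group 1: 'b' x 2 (positions 0-1)
  Group 2: 'a' x 7 (positions 2-8)
  Group 3: 'd' x 1 (positions 9-9)
  Group 4: 'b' x 4 (positions 10-13)
Total groups: 4

4


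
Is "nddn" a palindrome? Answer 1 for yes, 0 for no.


Input: nddn
Reversed: nddn
  Compare pos 0 ('n') with pos 3 ('n'): match
  Compare pos 1 ('d') with pos 2 ('d'): match
Result: palindrome

1


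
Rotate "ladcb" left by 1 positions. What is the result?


Input: "ladcb", rotate left by 1
First 1 characters: "l"
Remaining characters: "adcb"
Concatenate remaining + first: "adcb" + "l" = "adcbl"

adcbl


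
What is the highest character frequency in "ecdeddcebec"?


Input: ecdeddcebec
Character counts:
  'b': 1
  'c': 3
  'd': 3
  'e': 4
Maximum frequency: 4

4


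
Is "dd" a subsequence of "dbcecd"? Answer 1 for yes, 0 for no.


Check if "dd" is a subsequence of "dbcecd"
Greedy scan:
  Position 0 ('d'): matches sub[0] = 'd'
  Position 1 ('b'): no match needed
  Position 2 ('c'): no match needed
  Position 3 ('e'): no match needed
  Position 4 ('c'): no match needed
  Position 5 ('d'): matches sub[1] = 'd'
All 2 characters matched => is a subsequence

1


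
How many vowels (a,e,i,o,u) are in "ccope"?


Input: ccope
Checking each character:
  'c' at position 0: consonant
  'c' at position 1: consonant
  'o' at position 2: vowel (running total: 1)
  'p' at position 3: consonant
  'e' at position 4: vowel (running total: 2)
Total vowels: 2

2


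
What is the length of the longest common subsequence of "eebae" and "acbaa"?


LCS of "eebae" and "acbaa"
DP table:
           a    c    b    a    a
      0    0    0    0    0    0
  e   0    0    0    0    0    0
  e   0    0    0    0    0    0
  b   0    0    0    1    1    1
  a   0    1    1    1    2    2
  e   0    1    1    1    2    2
LCS length = dp[5][5] = 2

2


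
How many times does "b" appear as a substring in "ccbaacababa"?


Searching for "b" in "ccbaacababa"
Scanning each position:
  Position 0: "c" => no
  Position 1: "c" => no
  Position 2: "b" => MATCH
  Position 3: "a" => no
  Position 4: "a" => no
  Position 5: "c" => no
  Position 6: "a" => no
  Position 7: "b" => MATCH
  Position 8: "a" => no
  Position 9: "b" => MATCH
  Position 10: "a" => no
Total occurrences: 3

3


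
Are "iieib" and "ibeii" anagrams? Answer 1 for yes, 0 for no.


Strings: "iieib", "ibeii"
Sorted first:  beiii
Sorted second: beiii
Sorted forms match => anagrams

1


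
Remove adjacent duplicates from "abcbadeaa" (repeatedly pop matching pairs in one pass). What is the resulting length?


Input: abcbadeaa
Stack-based adjacent duplicate removal:
  Read 'a': push. Stack: a
  Read 'b': push. Stack: ab
  Read 'c': push. Stack: abc
  Read 'b': push. Stack: abcb
  Read 'a': push. Stack: abcba
  Read 'd': push. Stack: abcbad
  Read 'e': push. Stack: abcbade
  Read 'a': push. Stack: abcbadea
  Read 'a': matches stack top 'a' => pop. Stack: abcbade
Final stack: "abcbade" (length 7)

7


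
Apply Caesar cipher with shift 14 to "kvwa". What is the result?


Caesar cipher: shift "kvwa" by 14
  'k' (pos 10) + 14 = pos 24 = 'y'
  'v' (pos 21) + 14 = pos 9 = 'j'
  'w' (pos 22) + 14 = pos 10 = 'k'
  'a' (pos 0) + 14 = pos 14 = 'o'
Result: yjko

yjko


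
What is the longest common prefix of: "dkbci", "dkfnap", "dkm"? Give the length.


Words: dkbci, dkfnap, dkm
  Position 0: all 'd' => match
  Position 1: all 'k' => match
  Position 2: ('b', 'f', 'm') => mismatch, stop
LCP = "dk" (length 2)

2


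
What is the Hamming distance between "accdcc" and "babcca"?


Comparing "accdcc" and "babcca" position by position:
  Position 0: 'a' vs 'b' => differ
  Position 1: 'c' vs 'a' => differ
  Position 2: 'c' vs 'b' => differ
  Position 3: 'd' vs 'c' => differ
  Position 4: 'c' vs 'c' => same
  Position 5: 'c' vs 'a' => differ
Total differences (Hamming distance): 5

5


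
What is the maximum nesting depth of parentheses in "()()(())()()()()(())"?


Input: "()()(())()()()()(())"
Tracking depth:
  Position 0 '(': depth becomes 1
  Position 1 ')': depth becomes 0
  Position 2 '(': depth becomes 1
  Position 3 ')': depth becomes 0
  Position 4 '(': depth becomes 1
  Position 5 '(': depth becomes 2
  Position 6 ')': depth becomes 1
  Position 7 ')': depth becomes 0
  Position 8 '(': depth becomes 1
  Position 9 ')': depth becomes 0
  Position 10 '(': depth becomes 1
  Position 11 ')': depth becomes 0
  Position 12 '(': depth becomes 1
  Position 13 ')': depth becomes 0
  Position 14 '(': depth becomes 1
  Position 15 ')': depth becomes 0
  Position 16 '(': depth becomes 1
  Position 17 '(': depth becomes 2
  Position 18 ')': depth becomes 1
  Position 19 ')': depth becomes 0
Maximum depth reached: 2

2


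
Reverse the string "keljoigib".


Input: keljoigib
Reading characters right to left:
  Position 8: 'b'
  Position 7: 'i'
  Position 6: 'g'
  Position 5: 'i'
  Position 4: 'o'
  Position 3: 'j'
  Position 2: 'l'
  Position 1: 'e'
  Position 0: 'k'
Reversed: bigiojlek

bigiojlek


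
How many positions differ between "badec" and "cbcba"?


Comparing "badec" and "cbcba" position by position:
  Position 0: 'b' vs 'c' => DIFFER
  Position 1: 'a' vs 'b' => DIFFER
  Position 2: 'd' vs 'c' => DIFFER
  Position 3: 'e' vs 'b' => DIFFER
  Position 4: 'c' vs 'a' => DIFFER
Positions that differ: 5

5


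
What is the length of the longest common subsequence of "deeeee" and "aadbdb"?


LCS of "deeeee" and "aadbdb"
DP table:
           a    a    d    b    d    b
      0    0    0    0    0    0    0
  d   0    0    0    1    1    1    1
  e   0    0    0    1    1    1    1
  e   0    0    0    1    1    1    1
  e   0    0    0    1    1    1    1
  e   0    0    0    1    1    1    1
  e   0    0    0    1    1    1    1
LCS length = dp[6][6] = 1

1


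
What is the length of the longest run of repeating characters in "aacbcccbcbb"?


Input: "aacbcccbcbb"
Scanning for longest run:
  Position 1 ('a'): continues run of 'a', length=2
  Position 2 ('c'): new char, reset run to 1
  Position 3 ('b'): new char, reset run to 1
  Position 4 ('c'): new char, reset run to 1
  Position 5 ('c'): continues run of 'c', length=2
  Position 6 ('c'): continues run of 'c', length=3
  Position 7 ('b'): new char, reset run to 1
  Position 8 ('c'): new char, reset run to 1
  Position 9 ('b'): new char, reset run to 1
  Position 10 ('b'): continues run of 'b', length=2
Longest run: 'c' with length 3

3


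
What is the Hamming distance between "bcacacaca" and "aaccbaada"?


Comparing "bcacacaca" and "aaccbaada" position by position:
  Position 0: 'b' vs 'a' => differ
  Position 1: 'c' vs 'a' => differ
  Position 2: 'a' vs 'c' => differ
  Position 3: 'c' vs 'c' => same
  Position 4: 'a' vs 'b' => differ
  Position 5: 'c' vs 'a' => differ
  Position 6: 'a' vs 'a' => same
  Position 7: 'c' vs 'd' => differ
  Position 8: 'a' vs 'a' => same
Total differences (Hamming distance): 6

6


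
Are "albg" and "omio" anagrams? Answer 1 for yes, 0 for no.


Strings: "albg", "omio"
Sorted first:  abgl
Sorted second: imoo
Differ at position 0: 'a' vs 'i' => not anagrams

0


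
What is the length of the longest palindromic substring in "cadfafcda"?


Input: "cadfafcda"
Checking substrings for palindromes:
  [3:6] "faf" (len 3) => palindrome
Longest palindromic substring: "faf" with length 3

3


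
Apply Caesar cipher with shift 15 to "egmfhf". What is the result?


Caesar cipher: shift "egmfhf" by 15
  'e' (pos 4) + 15 = pos 19 = 't'
  'g' (pos 6) + 15 = pos 21 = 'v'
  'm' (pos 12) + 15 = pos 1 = 'b'
  'f' (pos 5) + 15 = pos 20 = 'u'
  'h' (pos 7) + 15 = pos 22 = 'w'
  'f' (pos 5) + 15 = pos 20 = 'u'
Result: tvbuwu

tvbuwu


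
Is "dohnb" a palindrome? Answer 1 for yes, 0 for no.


Input: dohnb
Reversed: bnhod
  Compare pos 0 ('d') with pos 4 ('b'): MISMATCH
  Compare pos 1 ('o') with pos 3 ('n'): MISMATCH
Result: not a palindrome

0


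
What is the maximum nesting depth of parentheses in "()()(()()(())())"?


Input: "()()(()()(())())"
Tracking depth:
  Position 0 '(': depth becomes 1
  Position 1 ')': depth becomes 0
  Position 2 '(': depth becomes 1
  Position 3 ')': depth becomes 0
  Position 4 '(': depth becomes 1
  Position 5 '(': depth becomes 2
  Position 6 ')': depth becomes 1
  Position 7 '(': depth becomes 2
  Position 8 ')': depth becomes 1
  Position 9 '(': depth becomes 2
  Position 10 '(': depth becomes 3
  Position 11 ')': depth becomes 2
  Position 12 ')': depth becomes 1
  Position 13 '(': depth becomes 2
  Position 14 ')': depth becomes 1
  Position 15 ')': depth becomes 0
Maximum depth reached: 3

3


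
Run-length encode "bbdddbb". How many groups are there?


Input: bbdddbb
Scanning for consecutive runs:
  Group 1: 'b' x 2 (positions 0-1)
  Group 2: 'd' x 3 (positions 2-4)
  Group 3: 'b' x 2 (positions 5-6)
Total groups: 3

3


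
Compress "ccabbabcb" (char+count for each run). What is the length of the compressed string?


Input: ccabbabcb
Runs:
  'c' x 2 => "c2"
  'a' x 1 => "a1"
  'b' x 2 => "b2"
  'a' x 1 => "a1"
  'b' x 1 => "b1"
  'c' x 1 => "c1"
  'b' x 1 => "b1"
Compressed: "c2a1b2a1b1c1b1"
Compressed length: 14

14


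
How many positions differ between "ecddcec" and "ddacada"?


Comparing "ecddcec" and "ddacada" position by position:
  Position 0: 'e' vs 'd' => DIFFER
  Position 1: 'c' vs 'd' => DIFFER
  Position 2: 'd' vs 'a' => DIFFER
  Position 3: 'd' vs 'c' => DIFFER
  Position 4: 'c' vs 'a' => DIFFER
  Position 5: 'e' vs 'd' => DIFFER
  Position 6: 'c' vs 'a' => DIFFER
Positions that differ: 7

7


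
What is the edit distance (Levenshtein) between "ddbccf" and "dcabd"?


Computing edit distance: "ddbccf" -> "dcabd"
DP table:
           d    c    a    b    d
      0    1    2    3    4    5
  d   1    0    1    2    3    4
  d   2    1    1    2    3    3
  b   3    2    2    2    2    3
  c   4    3    2    3    3    3
  c   5    4    3    3    4    4
  f   6    5    4    4    4    5
Edit distance = dp[6][5] = 5

5


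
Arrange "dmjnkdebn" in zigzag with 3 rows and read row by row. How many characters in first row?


Zigzag "dmjnkdebn" into 3 rows:
Placing characters:
  'd' => row 0
  'm' => row 1
  'j' => row 2
  'n' => row 1
  'k' => row 0
  'd' => row 1
  'e' => row 2
  'b' => row 1
  'n' => row 0
Rows:
  Row 0: "dkn"
  Row 1: "mndb"
  Row 2: "je"
First row length: 3

3


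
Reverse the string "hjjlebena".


Input: hjjlebena
Reading characters right to left:
  Position 8: 'a'
  Position 7: 'n'
  Position 6: 'e'
  Position 5: 'b'
  Position 4: 'e'
  Position 3: 'l'
  Position 2: 'j'
  Position 1: 'j'
  Position 0: 'h'
Reversed: anebeljjh

anebeljjh
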